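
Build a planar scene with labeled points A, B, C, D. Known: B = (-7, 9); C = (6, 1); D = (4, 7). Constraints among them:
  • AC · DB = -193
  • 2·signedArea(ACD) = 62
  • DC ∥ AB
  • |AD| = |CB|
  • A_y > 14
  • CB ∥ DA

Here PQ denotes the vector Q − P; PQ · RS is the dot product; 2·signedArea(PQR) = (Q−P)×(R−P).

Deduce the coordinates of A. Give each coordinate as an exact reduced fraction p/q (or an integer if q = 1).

A = (-9, 15)

1. A_x = -9  [DC ∥ AB ∩ CB ∥ DA]
2. A_y = 15  [DC ∥ AB ∩ CB ∥ DA]
   → A = (-9, 15)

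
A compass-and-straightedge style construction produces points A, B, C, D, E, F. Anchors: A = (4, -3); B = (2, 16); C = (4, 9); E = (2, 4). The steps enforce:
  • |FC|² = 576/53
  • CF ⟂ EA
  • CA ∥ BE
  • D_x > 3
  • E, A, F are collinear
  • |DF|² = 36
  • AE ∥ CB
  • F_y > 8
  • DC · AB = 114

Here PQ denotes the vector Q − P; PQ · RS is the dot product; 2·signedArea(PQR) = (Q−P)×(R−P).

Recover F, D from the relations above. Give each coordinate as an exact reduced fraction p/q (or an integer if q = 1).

D = (4, 3)
F = (44/53, 429/53)

1. F_x = 44/53  [E, A, F are collinear ∩ CF ⟂ EA]
2. F_y = 429/53  [E, A, F are collinear ∩ CF ⟂ EA]
   → F = (44/53, 429/53)
3. D_x = 4  [line 2·x + -19·y + 49 = 0 ∩ |DF|² = 36]
4. D_y = 3  [line 2·x + -19·y + 49 = 0 ∩ |DF|² = 36]
   → D = (4, 3)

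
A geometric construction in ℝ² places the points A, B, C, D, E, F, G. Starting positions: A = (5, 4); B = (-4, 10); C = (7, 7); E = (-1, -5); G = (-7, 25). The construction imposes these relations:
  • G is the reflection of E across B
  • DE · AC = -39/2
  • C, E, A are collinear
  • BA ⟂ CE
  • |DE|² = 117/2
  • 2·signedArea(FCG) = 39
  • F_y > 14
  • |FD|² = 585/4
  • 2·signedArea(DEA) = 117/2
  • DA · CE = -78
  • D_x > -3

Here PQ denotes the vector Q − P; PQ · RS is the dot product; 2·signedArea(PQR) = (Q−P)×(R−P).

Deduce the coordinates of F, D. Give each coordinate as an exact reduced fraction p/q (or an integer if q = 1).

D = (-5/2, 5/2)
F = (-1, 29/2)

1. D_x = -5/2  [DA · CE = -78 ∩ 2·signedArea(DEA) = 117/2]
2. D_y = 5/2  [DA · CE = -78 ∩ 2·signedArea(DEA) = 117/2]
   → D = (-5/2, 5/2)
3. F_x = -1  [line -18·x + -14·y + 185 = 0 ∩ |FD|² = 585/4]
4. F_y = 29/2  [line -18·x + -14·y + 185 = 0 ∩ |FD|² = 585/4]
   → F = (-1, 29/2)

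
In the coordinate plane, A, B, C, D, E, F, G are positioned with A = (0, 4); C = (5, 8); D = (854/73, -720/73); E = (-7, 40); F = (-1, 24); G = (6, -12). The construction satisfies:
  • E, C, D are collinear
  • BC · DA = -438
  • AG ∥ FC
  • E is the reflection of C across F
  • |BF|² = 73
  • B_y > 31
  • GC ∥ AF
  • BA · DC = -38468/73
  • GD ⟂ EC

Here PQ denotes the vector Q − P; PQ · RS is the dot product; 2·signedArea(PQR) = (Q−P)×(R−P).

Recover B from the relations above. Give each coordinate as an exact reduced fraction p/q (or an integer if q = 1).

B = (-4, 32)

1. B_x = -4  [BC · DA = -438 ∩ BA · DC = -38468/73]
2. B_y = 32  [BC · DA = -438 ∩ BA · DC = -38468/73]
   → B = (-4, 32)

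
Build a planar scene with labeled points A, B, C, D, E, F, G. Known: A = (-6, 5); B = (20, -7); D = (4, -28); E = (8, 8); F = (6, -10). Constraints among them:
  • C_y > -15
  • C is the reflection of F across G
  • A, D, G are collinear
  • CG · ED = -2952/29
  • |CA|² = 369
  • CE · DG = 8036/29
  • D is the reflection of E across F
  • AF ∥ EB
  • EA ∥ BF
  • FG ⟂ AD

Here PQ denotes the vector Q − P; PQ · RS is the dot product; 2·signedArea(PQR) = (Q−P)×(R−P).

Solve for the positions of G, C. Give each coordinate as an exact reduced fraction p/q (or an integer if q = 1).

1. G_x = -24/29  [A, D, G are collinear ∩ FG ⟂ AD]
2. G_y = -350/29  [A, D, G are collinear ∩ FG ⟂ AD]
   → G = (-24/29, -350/29)
3. C_x = -222/29  [C is the reflection of F across G]
4. C_y = -410/29  [C is the reflection of F across G]
   → C = (-222/29, -410/29)

C = (-222/29, -410/29)
G = (-24/29, -350/29)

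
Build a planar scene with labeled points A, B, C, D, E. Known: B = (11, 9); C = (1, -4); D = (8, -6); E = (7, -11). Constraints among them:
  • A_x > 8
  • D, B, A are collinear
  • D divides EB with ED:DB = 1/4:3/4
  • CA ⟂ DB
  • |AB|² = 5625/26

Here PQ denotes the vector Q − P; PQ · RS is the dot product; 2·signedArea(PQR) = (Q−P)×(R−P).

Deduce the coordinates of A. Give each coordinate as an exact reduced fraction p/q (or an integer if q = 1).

1. A_x = 211/26  [D, B, A are collinear ∩ CA ⟂ DB]
2. A_y = -141/26  [D, B, A are collinear ∩ CA ⟂ DB]
   → A = (211/26, -141/26)

A = (211/26, -141/26)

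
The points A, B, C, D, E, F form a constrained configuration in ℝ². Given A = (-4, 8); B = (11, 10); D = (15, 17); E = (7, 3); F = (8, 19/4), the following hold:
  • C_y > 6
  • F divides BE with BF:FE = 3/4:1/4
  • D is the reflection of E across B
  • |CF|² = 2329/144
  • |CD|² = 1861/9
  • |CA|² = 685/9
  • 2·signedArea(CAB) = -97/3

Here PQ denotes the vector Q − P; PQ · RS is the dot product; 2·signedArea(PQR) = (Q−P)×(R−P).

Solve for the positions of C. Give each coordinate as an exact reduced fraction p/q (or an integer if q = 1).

C = (14/3, 7)

1. C_x = 14/3  [line -2·x + 15·y + -287/3 = 0 ∩ |CA|² = 685/9]
2. C_y = 7  [line -2·x + 15·y + -287/3 = 0 ∩ |CA|² = 685/9]
   → C = (14/3, 7)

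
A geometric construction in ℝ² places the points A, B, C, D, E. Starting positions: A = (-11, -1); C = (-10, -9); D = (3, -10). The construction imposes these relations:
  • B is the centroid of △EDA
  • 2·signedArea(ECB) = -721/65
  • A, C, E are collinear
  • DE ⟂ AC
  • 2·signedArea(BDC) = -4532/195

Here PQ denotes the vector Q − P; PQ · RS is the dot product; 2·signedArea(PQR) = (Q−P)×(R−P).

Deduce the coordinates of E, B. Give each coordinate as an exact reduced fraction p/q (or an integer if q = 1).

1. E_x = -629/65  [A, C, E are collinear ∩ DE ⟂ AC]
2. E_y = -753/65  [A, C, E are collinear ∩ DE ⟂ AC]
   → E = (-629/65, -753/65)
3. B_x = -383/65  [B is the centroid of △EDA]
4. B_y = -1468/195  [B is the centroid of △EDA]
   → B = (-383/65, -1468/195)

B = (-383/65, -1468/195)
E = (-629/65, -753/65)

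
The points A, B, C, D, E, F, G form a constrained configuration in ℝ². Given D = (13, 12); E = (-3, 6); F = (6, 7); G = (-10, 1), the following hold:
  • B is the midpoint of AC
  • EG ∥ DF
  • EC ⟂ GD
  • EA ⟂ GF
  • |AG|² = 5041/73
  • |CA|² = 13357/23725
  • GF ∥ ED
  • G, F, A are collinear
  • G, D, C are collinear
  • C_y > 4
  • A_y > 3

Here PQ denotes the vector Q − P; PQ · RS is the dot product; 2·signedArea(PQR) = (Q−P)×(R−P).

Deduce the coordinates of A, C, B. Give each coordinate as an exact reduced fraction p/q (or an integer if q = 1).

A = (-162/73, 286/73)
B = (-54284/23725, 203399/47450)
C = (-766/325, 1513/325)

1. A_x = -162/73  [G, F, A are collinear ∩ EA ⟂ GF]
2. A_y = 286/73  [G, F, A are collinear ∩ EA ⟂ GF]
   → A = (-162/73, 286/73)
3. C_x = -766/325  [G, D, C are collinear ∩ EC ⟂ GD]
4. C_y = 1513/325  [G, D, C are collinear ∩ EC ⟂ GD]
   → C = (-766/325, 1513/325)
5. B_x = -54284/23725  [B is the midpoint of AC]
6. B_y = 203399/47450  [B is the midpoint of AC]
   → B = (-54284/23725, 203399/47450)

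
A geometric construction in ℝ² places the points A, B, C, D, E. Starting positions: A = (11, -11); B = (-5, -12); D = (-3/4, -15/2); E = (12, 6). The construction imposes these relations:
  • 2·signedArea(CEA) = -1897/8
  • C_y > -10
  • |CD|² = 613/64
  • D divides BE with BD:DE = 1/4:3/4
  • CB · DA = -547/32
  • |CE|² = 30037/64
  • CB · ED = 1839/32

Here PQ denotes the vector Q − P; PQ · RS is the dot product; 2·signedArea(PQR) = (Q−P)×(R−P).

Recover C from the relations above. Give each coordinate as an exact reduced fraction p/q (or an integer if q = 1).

1. C_x = -23/8  [CB · ED = 1839/32 ∩ CB · DA = -547/32]
2. C_y = -39/4  [CB · ED = 1839/32 ∩ CB · DA = -547/32]
   → C = (-23/8, -39/4)

C = (-23/8, -39/4)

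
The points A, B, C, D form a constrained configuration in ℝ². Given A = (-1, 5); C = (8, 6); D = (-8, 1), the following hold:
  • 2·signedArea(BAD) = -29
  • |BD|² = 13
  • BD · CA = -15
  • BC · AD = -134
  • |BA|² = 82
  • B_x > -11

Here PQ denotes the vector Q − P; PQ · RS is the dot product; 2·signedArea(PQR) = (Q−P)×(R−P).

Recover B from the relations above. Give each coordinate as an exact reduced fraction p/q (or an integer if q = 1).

B = (-10, 4)

1. B_x = -10  [BD · CA = -15 ∩ 2·signedArea(BAD) = -29]
2. B_y = 4  [BD · CA = -15 ∩ 2·signedArea(BAD) = -29]
   → B = (-10, 4)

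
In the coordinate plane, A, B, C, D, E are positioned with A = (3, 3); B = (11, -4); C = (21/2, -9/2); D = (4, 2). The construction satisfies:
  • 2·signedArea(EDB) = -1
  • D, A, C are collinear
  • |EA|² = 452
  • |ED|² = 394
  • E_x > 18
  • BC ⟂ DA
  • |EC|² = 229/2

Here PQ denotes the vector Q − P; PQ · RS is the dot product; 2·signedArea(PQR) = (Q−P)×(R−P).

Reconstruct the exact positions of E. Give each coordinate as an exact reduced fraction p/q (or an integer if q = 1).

1. E_x = 19  [line 6·x + 7·y + -37 = 0 ∩ |EC|² = 229/2]
2. E_y = -11  [line 6·x + 7·y + -37 = 0 ∩ |EC|² = 229/2]
   → E = (19, -11)

E = (19, -11)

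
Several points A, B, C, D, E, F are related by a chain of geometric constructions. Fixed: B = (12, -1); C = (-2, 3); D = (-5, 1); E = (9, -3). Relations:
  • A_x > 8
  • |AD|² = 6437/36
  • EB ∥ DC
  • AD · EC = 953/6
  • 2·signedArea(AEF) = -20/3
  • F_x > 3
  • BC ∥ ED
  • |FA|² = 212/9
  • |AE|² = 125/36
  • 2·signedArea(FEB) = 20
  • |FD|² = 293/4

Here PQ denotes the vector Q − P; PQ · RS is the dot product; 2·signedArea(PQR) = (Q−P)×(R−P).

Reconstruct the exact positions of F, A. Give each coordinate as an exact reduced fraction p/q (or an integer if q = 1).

A = (49/6, -4/3)
F = (7/2, 0)

1. F_x = 7/2  [line -2·x + 3·y + 7 = 0 ∩ |FD|² = 293/4]
2. F_y = 0  [line -2·x + 3·y + 7 = 0 ∩ |FD|² = 293/4]
   → F = (7/2, 0)
3. A_x = 49/6  [AD · EC = 953/6 ∩ 2·signedArea(AEF) = -20/3]
4. A_y = -4/3  [AD · EC = 953/6 ∩ 2·signedArea(AEF) = -20/3]
   → A = (49/6, -4/3)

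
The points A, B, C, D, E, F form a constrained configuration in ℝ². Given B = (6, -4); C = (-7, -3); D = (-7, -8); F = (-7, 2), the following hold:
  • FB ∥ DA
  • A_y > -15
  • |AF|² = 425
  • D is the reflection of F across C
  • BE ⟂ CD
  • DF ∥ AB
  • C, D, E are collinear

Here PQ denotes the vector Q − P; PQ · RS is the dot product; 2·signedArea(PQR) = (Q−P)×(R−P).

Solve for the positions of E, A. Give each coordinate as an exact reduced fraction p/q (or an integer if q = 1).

A = (6, -14)
E = (-7, -4)

1. E_x = -7  [C, D, E are collinear ∩ BE ⟂ CD]
2. E_y = -4  [C, D, E are collinear ∩ BE ⟂ CD]
   → E = (-7, -4)
3. A_x = 6  [DF ∥ AB ∩ FB ∥ DA]
4. A_y = -14  [DF ∥ AB ∩ FB ∥ DA]
   → A = (6, -14)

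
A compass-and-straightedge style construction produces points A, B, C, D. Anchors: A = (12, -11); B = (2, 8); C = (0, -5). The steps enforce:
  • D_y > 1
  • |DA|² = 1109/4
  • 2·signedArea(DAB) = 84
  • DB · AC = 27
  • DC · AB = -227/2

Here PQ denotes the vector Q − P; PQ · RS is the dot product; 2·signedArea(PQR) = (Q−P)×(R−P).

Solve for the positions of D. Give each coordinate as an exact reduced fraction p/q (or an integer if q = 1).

D = (1, 3/2)

1. D_x = 1  [2·signedArea(DAB) = 84 ∩ DC · AB = -227/2]
2. D_y = 3/2  [2·signedArea(DAB) = 84 ∩ DC · AB = -227/2]
   → D = (1, 3/2)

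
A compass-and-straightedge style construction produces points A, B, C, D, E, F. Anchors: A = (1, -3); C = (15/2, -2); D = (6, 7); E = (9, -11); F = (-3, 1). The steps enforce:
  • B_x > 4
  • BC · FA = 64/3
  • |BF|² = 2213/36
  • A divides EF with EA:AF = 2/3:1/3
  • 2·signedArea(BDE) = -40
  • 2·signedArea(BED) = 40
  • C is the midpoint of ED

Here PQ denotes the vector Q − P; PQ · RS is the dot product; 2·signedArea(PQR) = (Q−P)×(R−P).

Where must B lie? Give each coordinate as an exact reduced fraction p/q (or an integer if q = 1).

B = (29/6, 2/3)

1. B_x = 29/6  [2·signedArea(BED) = 40 ∩ BC · FA = 64/3]
2. B_y = 2/3  [2·signedArea(BED) = 40 ∩ BC · FA = 64/3]
   → B = (29/6, 2/3)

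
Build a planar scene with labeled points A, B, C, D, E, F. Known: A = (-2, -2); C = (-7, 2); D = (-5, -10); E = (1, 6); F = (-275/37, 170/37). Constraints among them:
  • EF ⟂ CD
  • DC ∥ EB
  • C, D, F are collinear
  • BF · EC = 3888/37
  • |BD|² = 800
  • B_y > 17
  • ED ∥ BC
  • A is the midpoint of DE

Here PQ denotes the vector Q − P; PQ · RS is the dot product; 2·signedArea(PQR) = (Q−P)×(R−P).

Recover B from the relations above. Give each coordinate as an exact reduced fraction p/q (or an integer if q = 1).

B = (-1, 18)

1. B_x = -1  [ED ∥ BC ∩ DC ∥ EB]
2. B_y = 18  [ED ∥ BC ∩ DC ∥ EB]
   → B = (-1, 18)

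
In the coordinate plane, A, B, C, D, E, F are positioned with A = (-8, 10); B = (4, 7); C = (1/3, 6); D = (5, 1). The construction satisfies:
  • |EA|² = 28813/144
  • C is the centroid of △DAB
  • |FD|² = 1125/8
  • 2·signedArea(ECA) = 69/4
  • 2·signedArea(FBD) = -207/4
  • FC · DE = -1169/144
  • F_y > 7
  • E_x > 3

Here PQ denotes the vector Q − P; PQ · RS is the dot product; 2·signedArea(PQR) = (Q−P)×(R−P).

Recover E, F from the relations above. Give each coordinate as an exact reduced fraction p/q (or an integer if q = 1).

E = (23/6, 9/4)
F = (-19/4, 31/4)

1. E_x = 23/6  [line -4·x + -25/3·y + 409/12 = 0 ∩ |EA|² = 28813/144]
2. E_y = 9/4  [line -4·x + -25/3·y + 409/12 = 0 ∩ |EA|² = 28813/144]
   → E = (23/6, 9/4)
3. F_x = -19/4  [2·signedArea(FBD) = -207/4 ∩ FC · DE = -1169/144]
4. F_y = 31/4  [2·signedArea(FBD) = -207/4 ∩ FC · DE = -1169/144]
   → F = (-19/4, 31/4)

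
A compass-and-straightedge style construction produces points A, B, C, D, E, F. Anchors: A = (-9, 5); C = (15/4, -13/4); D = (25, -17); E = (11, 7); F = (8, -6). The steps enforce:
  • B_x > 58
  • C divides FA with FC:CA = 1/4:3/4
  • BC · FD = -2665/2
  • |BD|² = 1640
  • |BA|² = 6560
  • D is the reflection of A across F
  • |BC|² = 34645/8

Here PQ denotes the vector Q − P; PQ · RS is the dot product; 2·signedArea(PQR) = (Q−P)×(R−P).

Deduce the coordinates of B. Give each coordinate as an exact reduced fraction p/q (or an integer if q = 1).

B = (59, -39)

1. B_x = 59  [line -17·x + 11·y + 1432 = 0 ∩ |BC|² = 34645/8]
2. B_y = -39  [line -17·x + 11·y + 1432 = 0 ∩ |BC|² = 34645/8]
   → B = (59, -39)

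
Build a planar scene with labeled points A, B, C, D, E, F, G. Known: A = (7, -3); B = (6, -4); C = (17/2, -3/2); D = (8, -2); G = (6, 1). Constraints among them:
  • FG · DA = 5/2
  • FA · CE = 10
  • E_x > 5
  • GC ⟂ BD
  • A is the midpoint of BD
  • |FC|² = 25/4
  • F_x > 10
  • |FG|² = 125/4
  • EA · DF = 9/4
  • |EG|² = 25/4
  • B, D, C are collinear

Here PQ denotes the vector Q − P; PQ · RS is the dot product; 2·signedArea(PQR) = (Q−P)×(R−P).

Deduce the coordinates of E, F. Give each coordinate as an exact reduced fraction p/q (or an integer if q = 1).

E = (6, -3/2)
F = (11, -3/2)

1. F_x = 11  [line 1·x + 1·y + -19/2 = 0 ∩ |FC|² = 25/4]
2. F_y = -3/2  [line 1·x + 1·y + -19/2 = 0 ∩ |FC|² = 25/4]
   → F = (11, -3/2)
3. E_x = 6  [EA · DF = 9/4 ∩ FA · CE = 10]
4. E_y = -3/2  [EA · DF = 9/4 ∩ FA · CE = 10]
   → E = (6, -3/2)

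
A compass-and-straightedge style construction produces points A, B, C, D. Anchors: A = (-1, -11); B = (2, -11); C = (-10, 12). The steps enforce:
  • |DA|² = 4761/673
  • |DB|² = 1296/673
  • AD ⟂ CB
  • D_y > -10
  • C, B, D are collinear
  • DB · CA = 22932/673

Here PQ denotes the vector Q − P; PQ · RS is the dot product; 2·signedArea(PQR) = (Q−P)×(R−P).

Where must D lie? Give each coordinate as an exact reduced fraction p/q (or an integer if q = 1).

1. D_x = 914/673  [C, B, D are collinear ∩ AD ⟂ CB]
2. D_y = -6575/673  [C, B, D are collinear ∩ AD ⟂ CB]
   → D = (914/673, -6575/673)

D = (914/673, -6575/673)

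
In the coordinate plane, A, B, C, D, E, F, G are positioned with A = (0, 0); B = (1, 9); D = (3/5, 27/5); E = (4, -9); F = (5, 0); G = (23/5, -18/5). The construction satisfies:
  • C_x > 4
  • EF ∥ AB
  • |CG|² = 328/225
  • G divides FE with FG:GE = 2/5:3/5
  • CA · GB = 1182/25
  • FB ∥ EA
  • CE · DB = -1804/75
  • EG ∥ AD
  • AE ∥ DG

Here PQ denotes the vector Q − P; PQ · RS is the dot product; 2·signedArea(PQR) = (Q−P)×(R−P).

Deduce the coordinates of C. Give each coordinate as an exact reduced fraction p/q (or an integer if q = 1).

1. C_x = 71/15  [CE · DB = -1804/75 ∩ CA · GB = 1182/25]
2. C_y = -12/5  [CE · DB = -1804/75 ∩ CA · GB = 1182/25]
   → C = (71/15, -12/5)

C = (71/15, -12/5)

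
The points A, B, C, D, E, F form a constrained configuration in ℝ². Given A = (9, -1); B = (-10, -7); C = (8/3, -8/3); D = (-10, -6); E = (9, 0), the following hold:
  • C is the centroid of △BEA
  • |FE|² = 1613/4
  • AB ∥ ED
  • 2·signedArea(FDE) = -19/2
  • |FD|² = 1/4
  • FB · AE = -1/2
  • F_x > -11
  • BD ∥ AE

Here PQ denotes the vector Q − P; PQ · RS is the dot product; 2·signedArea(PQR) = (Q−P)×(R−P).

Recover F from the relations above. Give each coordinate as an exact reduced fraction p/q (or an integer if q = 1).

1. F_x = -10  [2·signedArea(FDE) = -19/2 ∩ FB · AE = -1/2]
2. F_y = -13/2  [2·signedArea(FDE) = -19/2 ∩ FB · AE = -1/2]
   → F = (-10, -13/2)

F = (-10, -13/2)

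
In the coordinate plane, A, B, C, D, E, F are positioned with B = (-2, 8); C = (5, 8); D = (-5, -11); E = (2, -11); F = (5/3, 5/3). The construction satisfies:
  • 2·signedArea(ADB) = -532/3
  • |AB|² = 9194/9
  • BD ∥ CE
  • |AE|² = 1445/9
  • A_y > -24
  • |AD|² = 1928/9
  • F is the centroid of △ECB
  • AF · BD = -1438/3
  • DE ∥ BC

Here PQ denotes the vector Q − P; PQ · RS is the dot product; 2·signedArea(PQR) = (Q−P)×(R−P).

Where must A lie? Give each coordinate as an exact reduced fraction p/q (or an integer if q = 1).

A = (7/3, -71/3)

1. A_x = 7/3  [AF · BD = -1438/3 ∩ 2·signedArea(ADB) = -532/3]
2. A_y = -71/3  [AF · BD = -1438/3 ∩ 2·signedArea(ADB) = -532/3]
   → A = (7/3, -71/3)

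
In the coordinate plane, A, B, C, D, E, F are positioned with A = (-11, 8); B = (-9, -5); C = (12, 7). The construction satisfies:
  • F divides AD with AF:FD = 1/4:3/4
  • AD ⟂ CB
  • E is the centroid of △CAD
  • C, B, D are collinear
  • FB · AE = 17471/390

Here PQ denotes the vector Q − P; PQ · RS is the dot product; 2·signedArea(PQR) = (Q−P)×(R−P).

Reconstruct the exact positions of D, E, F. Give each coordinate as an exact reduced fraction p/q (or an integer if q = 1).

D = (-319/65, -173/65)
E = (-254/195, 802/195)
F = (-616/65, 1387/260)

1. D_x = -319/65  [C, B, D are collinear ∩ AD ⟂ CB]
2. D_y = -173/65  [C, B, D are collinear ∩ AD ⟂ CB]
   → D = (-319/65, -173/65)
3. E_x = -254/195  [E is the centroid of △CAD]
4. E_y = 802/195  [E is the centroid of △CAD]
   → E = (-254/195, 802/195)
5. F_x = -616/65  [F divides AD with AF:FD = 1/4:3/4]
6. F_y = 1387/260  [F divides AD with AF:FD = 1/4:3/4]
   → F = (-616/65, 1387/260)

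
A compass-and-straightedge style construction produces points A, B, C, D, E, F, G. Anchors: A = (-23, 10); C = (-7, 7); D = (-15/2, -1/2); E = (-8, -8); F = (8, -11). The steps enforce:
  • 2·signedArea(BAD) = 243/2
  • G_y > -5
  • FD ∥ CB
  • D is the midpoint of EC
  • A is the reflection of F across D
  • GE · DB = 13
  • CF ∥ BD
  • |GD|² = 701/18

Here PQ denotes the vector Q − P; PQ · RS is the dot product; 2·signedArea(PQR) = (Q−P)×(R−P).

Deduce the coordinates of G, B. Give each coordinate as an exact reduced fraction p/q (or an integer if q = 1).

B = (-45/2, 35/2)
G = (-7/3, -4)

1. B_x = -45/2  [CF ∥ BD ∩ FD ∥ CB]
2. B_y = 35/2  [CF ∥ BD ∩ FD ∥ CB]
   → B = (-45/2, 35/2)
3. G_x = -7/3  [line 15·x + -18·y + -37 = 0 ∩ |GD|² = 701/18]
4. G_y = -4  [line 15·x + -18·y + -37 = 0 ∩ |GD|² = 701/18]
   → G = (-7/3, -4)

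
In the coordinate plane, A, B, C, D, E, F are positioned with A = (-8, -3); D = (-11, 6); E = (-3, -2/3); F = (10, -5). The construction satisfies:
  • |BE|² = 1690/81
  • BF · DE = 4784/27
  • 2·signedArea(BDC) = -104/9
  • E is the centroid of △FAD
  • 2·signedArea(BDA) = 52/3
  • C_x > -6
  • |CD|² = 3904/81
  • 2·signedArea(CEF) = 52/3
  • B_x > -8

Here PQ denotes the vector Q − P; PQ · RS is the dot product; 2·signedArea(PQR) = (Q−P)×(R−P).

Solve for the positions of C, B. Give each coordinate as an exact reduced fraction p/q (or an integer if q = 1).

B = (-22/3, 7/9)
C = (-17/3, 14/9)

1. C_x = -17/3  [line 13/3·x + 13·y + 13/3 = 0 ∩ |CD|² = 3904/81]
2. C_y = 14/9  [line 13/3·x + 13·y + 13/3 = 0 ∩ |CD|² = 3904/81]
   → C = (-17/3, 14/9)
3. B_x = -22/3  [2·signedArea(BDA) = 52/3 ∩ BF · DE = 4784/27]
4. B_y = 7/9  [2·signedArea(BDA) = 52/3 ∩ BF · DE = 4784/27]
   → B = (-22/3, 7/9)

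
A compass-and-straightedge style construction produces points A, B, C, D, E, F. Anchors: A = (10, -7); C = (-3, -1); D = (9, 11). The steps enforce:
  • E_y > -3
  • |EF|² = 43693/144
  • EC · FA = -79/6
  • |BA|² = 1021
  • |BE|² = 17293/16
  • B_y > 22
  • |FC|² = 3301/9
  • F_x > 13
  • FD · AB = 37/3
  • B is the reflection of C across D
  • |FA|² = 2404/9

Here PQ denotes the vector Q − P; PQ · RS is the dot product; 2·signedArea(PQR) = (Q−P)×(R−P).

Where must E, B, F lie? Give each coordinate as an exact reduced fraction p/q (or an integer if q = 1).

B = (21, 23)
E = (1/4, -5/2)
F = (40/3, 9)

1. B_x = 21  [B is the reflection of C across D]
2. B_y = 23  [B is the reflection of C across D]
   → B = (21, 23)
3. F_x = 40/3  [line -11·x + -30·y + 1250/3 = 0 ∩ |FC|² = 3301/9]
4. F_y = 9  [line -11·x + -30·y + 1250/3 = 0 ∩ |FC|² = 3301/9]
   → F = (40/3, 9)
5. E_x = 1/4  [line 10/3·x + 16·y + 235/6 = 0 ∩ |EF|² = 43693/144]
6. E_y = -5/2  [line 10/3·x + 16·y + 235/6 = 0 ∩ |EF|² = 43693/144]
   → E = (1/4, -5/2)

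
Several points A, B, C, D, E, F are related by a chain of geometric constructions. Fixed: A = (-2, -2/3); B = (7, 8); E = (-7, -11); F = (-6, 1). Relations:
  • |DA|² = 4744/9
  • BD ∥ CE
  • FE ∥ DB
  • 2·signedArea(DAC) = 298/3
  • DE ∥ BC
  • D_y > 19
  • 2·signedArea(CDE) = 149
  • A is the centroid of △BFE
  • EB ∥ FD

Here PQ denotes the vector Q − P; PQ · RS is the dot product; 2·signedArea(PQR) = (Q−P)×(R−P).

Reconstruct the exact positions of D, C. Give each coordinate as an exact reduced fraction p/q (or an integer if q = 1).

1. D_x = 8  [FE ∥ DB ∩ EB ∥ FD]
2. D_y = 20  [FE ∥ DB ∩ EB ∥ FD]
   → D = (8, 20)
3. C_x = -8  [BD ∥ CE ∩ DE ∥ BC]
4. C_y = -23  [BD ∥ CE ∩ DE ∥ BC]
   → C = (-8, -23)

C = (-8, -23)
D = (8, 20)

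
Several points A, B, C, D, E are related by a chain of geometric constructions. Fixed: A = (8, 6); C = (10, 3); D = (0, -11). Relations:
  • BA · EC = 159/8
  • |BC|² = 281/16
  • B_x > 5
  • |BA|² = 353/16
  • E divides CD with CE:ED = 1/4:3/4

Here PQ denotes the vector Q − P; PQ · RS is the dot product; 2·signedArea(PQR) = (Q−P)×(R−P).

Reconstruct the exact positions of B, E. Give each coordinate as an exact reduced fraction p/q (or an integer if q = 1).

1. E_x = 15/2  [E divides CD with CE:ED = 1/4:3/4]
2. E_y = -1/2  [E divides CD with CE:ED = 1/4:3/4]
   → E = (15/2, -1/2)
3. B_x = 6  [line -5/2·x + -7/2·y + 169/8 = 0 ∩ |BA|² = 353/16]
4. B_y = 7/4  [line -5/2·x + -7/2·y + 169/8 = 0 ∩ |BA|² = 353/16]
   → B = (6, 7/4)

B = (6, 7/4)
E = (15/2, -1/2)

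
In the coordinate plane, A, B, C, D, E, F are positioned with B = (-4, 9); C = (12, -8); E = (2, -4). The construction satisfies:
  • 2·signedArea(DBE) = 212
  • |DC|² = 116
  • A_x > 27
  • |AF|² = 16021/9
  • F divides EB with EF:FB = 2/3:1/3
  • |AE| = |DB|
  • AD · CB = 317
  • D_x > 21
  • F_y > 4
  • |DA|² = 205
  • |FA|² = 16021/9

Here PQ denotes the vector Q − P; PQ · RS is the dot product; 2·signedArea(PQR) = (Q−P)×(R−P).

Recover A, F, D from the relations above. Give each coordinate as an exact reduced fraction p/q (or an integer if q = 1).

1. F_x = -2  [F divides EB with EF:FB = 2/3:1/3]
2. F_y = 14/3  [F divides EB with EF:FB = 2/3:1/3]
   → F = (-2, 14/3)
3. D_x = 22  [line 13·x + 6·y + -214 = 0 ∩ |DC|² = 116]
4. D_y = -12  [line 13·x + 6·y + -214 = 0 ∩ |DC|² = 116]
   → D = (22, -12)
5. A_x = 28  [line 16·x + -17·y + -873 = 0 ∩ |AF|² = 16021/9]
6. A_y = -25  [line 16·x + -17·y + -873 = 0 ∩ |AF|² = 16021/9]
   → A = (28, -25)

A = (28, -25)
D = (22, -12)
F = (-2, 14/3)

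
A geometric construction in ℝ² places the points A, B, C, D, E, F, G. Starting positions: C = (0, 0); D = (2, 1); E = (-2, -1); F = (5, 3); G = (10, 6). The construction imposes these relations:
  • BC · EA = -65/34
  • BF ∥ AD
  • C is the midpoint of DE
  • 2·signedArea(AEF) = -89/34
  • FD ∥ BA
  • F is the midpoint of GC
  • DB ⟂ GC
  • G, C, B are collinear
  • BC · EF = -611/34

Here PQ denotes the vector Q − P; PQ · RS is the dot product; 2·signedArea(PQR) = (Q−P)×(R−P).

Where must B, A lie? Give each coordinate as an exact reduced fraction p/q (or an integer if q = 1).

A = (-37/34, -29/34)
B = (65/34, 39/34)

1. B_x = 65/34  [G, C, B are collinear ∩ DB ⟂ GC]
2. B_y = 39/34  [G, C, B are collinear ∩ DB ⟂ GC]
   → B = (65/34, 39/34)
3. A_x = -37/34  [BF ∥ AD ∩ FD ∥ BA]
4. A_y = -29/34  [BF ∥ AD ∩ FD ∥ BA]
   → A = (-37/34, -29/34)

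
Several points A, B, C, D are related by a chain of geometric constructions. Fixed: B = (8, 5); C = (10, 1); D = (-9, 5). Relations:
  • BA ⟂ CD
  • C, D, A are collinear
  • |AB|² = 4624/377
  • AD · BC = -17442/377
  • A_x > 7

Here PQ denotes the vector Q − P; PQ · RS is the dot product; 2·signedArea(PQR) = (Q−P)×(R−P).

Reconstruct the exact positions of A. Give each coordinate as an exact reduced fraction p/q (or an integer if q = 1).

1. A_x = 2744/377  [C, D, A are collinear ∩ BA ⟂ CD]
2. A_y = 593/377  [C, D, A are collinear ∩ BA ⟂ CD]
   → A = (2744/377, 593/377)

A = (2744/377, 593/377)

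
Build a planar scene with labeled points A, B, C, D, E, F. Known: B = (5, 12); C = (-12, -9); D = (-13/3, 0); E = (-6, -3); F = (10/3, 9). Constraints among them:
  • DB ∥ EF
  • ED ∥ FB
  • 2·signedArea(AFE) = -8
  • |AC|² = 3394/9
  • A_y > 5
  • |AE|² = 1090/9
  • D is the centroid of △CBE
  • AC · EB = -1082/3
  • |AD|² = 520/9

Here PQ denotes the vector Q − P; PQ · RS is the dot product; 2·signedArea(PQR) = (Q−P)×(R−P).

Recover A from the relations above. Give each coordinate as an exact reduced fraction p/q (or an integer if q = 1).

1. A_x = 1/3  [2·signedArea(AFE) = -8 ∩ AC · EB = -1082/3]
2. A_y = 6  [2·signedArea(AFE) = -8 ∩ AC · EB = -1082/3]
   → A = (1/3, 6)

A = (1/3, 6)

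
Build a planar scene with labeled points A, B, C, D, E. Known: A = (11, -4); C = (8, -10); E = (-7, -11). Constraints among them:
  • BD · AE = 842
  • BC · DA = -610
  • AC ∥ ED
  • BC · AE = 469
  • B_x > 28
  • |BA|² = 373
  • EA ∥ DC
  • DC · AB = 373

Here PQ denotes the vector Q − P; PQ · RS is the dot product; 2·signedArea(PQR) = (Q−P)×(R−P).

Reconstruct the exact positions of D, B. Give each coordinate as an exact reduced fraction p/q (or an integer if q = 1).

B = (29, 3)
D = (-10, -17)

1. D_x = -10  [EA ∥ DC ∩ AC ∥ ED]
2. D_y = -17  [EA ∥ DC ∩ AC ∥ ED]
   → D = (-10, -17)
3. B_x = 29  [BC · AE = 469 ∩ BC · DA = -610]
4. B_y = 3  [BC · AE = 469 ∩ BC · DA = -610]
   → B = (29, 3)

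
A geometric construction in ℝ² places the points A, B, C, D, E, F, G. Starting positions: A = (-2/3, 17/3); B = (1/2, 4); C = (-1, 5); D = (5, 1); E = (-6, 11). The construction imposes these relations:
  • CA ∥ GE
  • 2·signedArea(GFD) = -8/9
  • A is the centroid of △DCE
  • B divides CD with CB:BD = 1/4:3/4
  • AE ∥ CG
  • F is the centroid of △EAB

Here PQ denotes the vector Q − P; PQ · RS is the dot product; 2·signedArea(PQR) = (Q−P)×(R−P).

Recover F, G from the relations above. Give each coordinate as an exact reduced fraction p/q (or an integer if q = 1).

1. F_x = -37/18  [F is the centroid of △EAB]
2. F_y = 62/9  [F is the centroid of △EAB]
   → F = (-37/18, 62/9)
3. G_x = -19/3  [CA ∥ GE ∩ AE ∥ CG]
4. G_y = 31/3  [CA ∥ GE ∩ AE ∥ CG]
   → G = (-19/3, 31/3)

F = (-37/18, 62/9)
G = (-19/3, 31/3)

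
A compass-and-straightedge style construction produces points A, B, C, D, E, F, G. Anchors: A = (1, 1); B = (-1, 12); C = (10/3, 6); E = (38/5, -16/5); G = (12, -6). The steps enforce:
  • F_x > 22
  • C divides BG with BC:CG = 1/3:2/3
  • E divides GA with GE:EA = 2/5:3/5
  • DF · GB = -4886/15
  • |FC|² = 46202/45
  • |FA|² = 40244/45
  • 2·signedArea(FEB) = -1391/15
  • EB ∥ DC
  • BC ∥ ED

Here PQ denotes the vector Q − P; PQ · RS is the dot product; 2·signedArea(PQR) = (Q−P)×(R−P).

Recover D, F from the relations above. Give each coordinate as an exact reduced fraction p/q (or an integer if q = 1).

1. D_x = 179/15  [EB ∥ DC ∩ BC ∥ ED]
2. D_y = -46/5  [EB ∥ DC ∩ BC ∥ ED]
   → D = (179/15, -46/5)
3. F_x = 343/15  [2·signedArea(FEB) = -1391/15 ∩ DF · GB = -4886/15]
4. F_y = -97/5  [2·signedArea(FEB) = -1391/15 ∩ DF · GB = -4886/15]
   → F = (343/15, -97/5)

D = (179/15, -46/5)
F = (343/15, -97/5)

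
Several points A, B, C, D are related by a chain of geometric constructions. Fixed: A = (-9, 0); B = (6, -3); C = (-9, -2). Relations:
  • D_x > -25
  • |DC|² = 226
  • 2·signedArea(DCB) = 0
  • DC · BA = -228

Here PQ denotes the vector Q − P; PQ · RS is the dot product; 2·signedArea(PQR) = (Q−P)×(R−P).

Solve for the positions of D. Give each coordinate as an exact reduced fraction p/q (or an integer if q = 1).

1. D_x = -24  [2·signedArea(DCB) = 0 ∩ DC · BA = -228]
2. D_y = -1  [2·signedArea(DCB) = 0 ∩ DC · BA = -228]
   → D = (-24, -1)

D = (-24, -1)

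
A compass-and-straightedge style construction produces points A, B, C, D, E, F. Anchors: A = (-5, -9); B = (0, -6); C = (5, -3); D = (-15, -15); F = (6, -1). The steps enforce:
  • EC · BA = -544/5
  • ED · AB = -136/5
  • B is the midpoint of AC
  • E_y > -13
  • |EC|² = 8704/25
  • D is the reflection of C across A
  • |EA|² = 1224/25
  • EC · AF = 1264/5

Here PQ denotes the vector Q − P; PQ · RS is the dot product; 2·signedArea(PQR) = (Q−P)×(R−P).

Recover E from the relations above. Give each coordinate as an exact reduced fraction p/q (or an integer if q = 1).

E = (-11, -63/5)

1. E_x = -11  [ED · AB = -136/5 ∩ EC · AF = 1264/5]
2. E_y = -63/5  [ED · AB = -136/5 ∩ EC · AF = 1264/5]
   → E = (-11, -63/5)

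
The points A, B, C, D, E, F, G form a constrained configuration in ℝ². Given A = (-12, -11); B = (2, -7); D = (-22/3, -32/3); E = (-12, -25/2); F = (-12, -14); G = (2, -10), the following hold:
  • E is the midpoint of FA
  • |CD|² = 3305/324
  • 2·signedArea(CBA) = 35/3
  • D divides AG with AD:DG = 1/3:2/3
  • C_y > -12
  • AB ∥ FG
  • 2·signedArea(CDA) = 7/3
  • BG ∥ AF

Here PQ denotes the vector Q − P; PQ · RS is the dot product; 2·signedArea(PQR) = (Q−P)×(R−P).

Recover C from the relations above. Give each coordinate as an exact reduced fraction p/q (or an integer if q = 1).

1. C_x = -94/9  [2·signedArea(CDA) = 7/3 ∩ 2·signedArea(CBA) = 35/3]
2. C_y = -205/18  [2·signedArea(CDA) = 7/3 ∩ 2·signedArea(CBA) = 35/3]
   → C = (-94/9, -205/18)

C = (-94/9, -205/18)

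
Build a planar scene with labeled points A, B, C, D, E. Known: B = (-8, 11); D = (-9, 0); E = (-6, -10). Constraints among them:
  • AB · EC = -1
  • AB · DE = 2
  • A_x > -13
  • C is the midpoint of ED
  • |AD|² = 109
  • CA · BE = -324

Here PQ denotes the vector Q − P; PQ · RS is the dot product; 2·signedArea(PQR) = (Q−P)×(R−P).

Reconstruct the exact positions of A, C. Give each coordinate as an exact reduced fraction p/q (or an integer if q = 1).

A = (-12, 10)
C = (-15/2, -5)

1. A_x = -12  [line -3·x + 10·y + -136 = 0 ∩ |AD|² = 109]
2. A_y = 10  [line -3·x + 10·y + -136 = 0 ∩ |AD|² = 109]
   → A = (-12, 10)
3. C_x = -15/2  [C is the midpoint of ED]
4. C_y = -5  [C is the midpoint of ED]
   → C = (-15/2, -5)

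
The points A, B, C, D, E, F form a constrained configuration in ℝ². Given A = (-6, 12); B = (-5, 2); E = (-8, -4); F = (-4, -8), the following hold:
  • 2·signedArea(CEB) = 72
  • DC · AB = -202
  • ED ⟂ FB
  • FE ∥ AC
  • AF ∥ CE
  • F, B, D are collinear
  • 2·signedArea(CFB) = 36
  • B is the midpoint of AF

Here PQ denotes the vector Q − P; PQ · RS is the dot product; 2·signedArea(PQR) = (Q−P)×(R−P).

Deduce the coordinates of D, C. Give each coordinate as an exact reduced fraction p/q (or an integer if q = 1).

1. D_x = -448/101  [F, B, D are collinear ∩ ED ⟂ FB]
2. D_y = -368/101  [F, B, D are collinear ∩ ED ⟂ FB]
   → D = (-448/101, -368/101)
3. C_x = -10  [AF ∥ CE ∩ FE ∥ AC]
4. C_y = 16  [AF ∥ CE ∩ FE ∥ AC]
   → C = (-10, 16)

C = (-10, 16)
D = (-448/101, -368/101)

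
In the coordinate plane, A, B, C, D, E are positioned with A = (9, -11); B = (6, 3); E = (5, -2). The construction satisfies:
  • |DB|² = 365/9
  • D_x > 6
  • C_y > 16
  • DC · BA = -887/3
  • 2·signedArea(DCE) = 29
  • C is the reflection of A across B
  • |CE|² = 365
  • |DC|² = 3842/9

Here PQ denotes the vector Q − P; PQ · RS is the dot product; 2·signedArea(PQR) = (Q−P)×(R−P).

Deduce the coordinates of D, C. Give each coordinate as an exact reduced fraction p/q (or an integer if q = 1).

1. C_x = 3  [C is the reflection of A across B]
2. C_y = 17  [C is the reflection of A across B]
   → C = (3, 17)
3. D_x = 20/3  [2·signedArea(DCE) = 29 ∩ DC · BA = -887/3]
4. D_y = -10/3  [2·signedArea(DCE) = 29 ∩ DC · BA = -887/3]
   → D = (20/3, -10/3)

C = (3, 17)
D = (20/3, -10/3)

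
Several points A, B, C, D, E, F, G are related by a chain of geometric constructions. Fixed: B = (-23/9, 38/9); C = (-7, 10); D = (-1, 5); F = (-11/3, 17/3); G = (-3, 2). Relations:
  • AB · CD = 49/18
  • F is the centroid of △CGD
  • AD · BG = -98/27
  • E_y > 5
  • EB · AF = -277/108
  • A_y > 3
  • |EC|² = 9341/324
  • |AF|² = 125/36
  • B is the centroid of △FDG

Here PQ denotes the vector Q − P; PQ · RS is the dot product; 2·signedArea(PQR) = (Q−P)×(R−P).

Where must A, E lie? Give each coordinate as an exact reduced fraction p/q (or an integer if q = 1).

1. A_x = -10/3  [AD · BG = -98/27 ∩ AB · CD = 49/18]
2. A_y = 23/6  [AD · BG = -98/27 ∩ AB · CD = 49/18]
   → A = (-10/3, 23/6)
3. E_x = -40/9  [line 1/3·x + -11/6·y + 1205/108 = 0 ∩ |EC|² = 9341/324]
4. E_y = 95/18  [line 1/3·x + -11/6·y + 1205/108 = 0 ∩ |EC|² = 9341/324]
   → E = (-40/9, 95/18)

A = (-10/3, 23/6)
E = (-40/9, 95/18)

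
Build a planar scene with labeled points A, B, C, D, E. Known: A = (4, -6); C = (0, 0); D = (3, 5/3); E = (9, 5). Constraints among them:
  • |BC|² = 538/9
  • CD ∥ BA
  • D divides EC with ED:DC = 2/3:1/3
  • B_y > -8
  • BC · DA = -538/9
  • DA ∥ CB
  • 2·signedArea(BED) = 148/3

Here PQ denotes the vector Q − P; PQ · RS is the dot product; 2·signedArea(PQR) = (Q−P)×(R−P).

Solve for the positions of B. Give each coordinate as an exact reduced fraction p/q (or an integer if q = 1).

B = (1, -23/3)

1. B_x = 1  [CD ∥ BA ∩ DA ∥ CB]
2. B_y = -23/3  [CD ∥ BA ∩ DA ∥ CB]
   → B = (1, -23/3)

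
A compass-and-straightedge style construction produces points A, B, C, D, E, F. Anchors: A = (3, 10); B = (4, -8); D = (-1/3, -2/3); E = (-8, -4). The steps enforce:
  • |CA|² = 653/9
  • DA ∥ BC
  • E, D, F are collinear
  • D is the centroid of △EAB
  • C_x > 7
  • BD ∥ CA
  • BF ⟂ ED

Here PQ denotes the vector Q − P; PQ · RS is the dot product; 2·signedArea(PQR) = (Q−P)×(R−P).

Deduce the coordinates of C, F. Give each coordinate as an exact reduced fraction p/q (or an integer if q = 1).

1. C_x = 22/3  [BD ∥ CA ∩ DA ∥ BC]
2. C_y = 8/3  [BD ∥ CA ∩ DA ∥ BC]
   → C = (22/3, 8/3)
3. F_x = 396/629  [E, D, F are collinear ∩ BF ⟂ ED]
4. F_y = -156/629  [E, D, F are collinear ∩ BF ⟂ ED]
   → F = (396/629, -156/629)

C = (22/3, 8/3)
F = (396/629, -156/629)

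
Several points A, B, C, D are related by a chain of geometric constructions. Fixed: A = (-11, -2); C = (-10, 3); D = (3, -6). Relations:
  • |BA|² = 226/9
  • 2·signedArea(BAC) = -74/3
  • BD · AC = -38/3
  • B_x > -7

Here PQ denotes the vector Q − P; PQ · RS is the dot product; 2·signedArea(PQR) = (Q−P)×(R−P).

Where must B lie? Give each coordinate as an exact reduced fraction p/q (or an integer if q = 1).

1. B_x = -6  [BD · AC = -38/3 ∩ 2·signedArea(BAC) = -74/3]
2. B_y = -5/3  [BD · AC = -38/3 ∩ 2·signedArea(BAC) = -74/3]
   → B = (-6, -5/3)

B = (-6, -5/3)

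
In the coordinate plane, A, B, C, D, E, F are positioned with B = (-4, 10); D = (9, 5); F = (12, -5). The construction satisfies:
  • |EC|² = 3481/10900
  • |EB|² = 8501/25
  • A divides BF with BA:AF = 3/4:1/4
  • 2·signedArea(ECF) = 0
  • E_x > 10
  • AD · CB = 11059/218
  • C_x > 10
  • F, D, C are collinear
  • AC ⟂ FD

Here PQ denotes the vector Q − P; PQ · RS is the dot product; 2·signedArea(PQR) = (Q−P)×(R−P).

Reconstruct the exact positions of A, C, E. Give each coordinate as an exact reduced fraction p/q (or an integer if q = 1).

1. A_x = 8  [A divides BF with BA:AF = 3/4:1/4]
2. A_y = -5/4  [A divides BF with BA:AF = 3/4:1/4]
   → A = (8, -5/4)
3. C_x = 2319/218  [F, D, C are collinear ∩ AC ⟂ FD]
4. C_y = -50/109  [F, D, C are collinear ∩ AC ⟂ FD]
   → C = (2319/218, -50/109)
5. E_x = 54/5  [line 495/109·x + 297/218·y + -10395/218 = 0 ∩ |EB|² = 8501/25]
6. E_y = -1  [line 495/109·x + 297/218·y + -10395/218 = 0 ∩ |EB|² = 8501/25]
   → E = (54/5, -1)

A = (8, -5/4)
C = (2319/218, -50/109)
E = (54/5, -1)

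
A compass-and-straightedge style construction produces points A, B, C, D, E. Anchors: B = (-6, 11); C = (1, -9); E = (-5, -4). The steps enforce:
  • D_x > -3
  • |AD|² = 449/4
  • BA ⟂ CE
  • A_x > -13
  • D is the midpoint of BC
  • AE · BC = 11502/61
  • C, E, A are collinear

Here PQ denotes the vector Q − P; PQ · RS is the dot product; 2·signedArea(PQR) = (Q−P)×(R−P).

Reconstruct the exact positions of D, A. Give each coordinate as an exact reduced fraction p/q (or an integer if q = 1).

A = (-791/61, 161/61)
D = (-5/2, 1)

1. D_x = -5/2  [D is the midpoint of BC]
2. D_y = 1  [D is the midpoint of BC]
   → D = (-5/2, 1)
3. A_x = -791/61  [C, E, A are collinear ∩ BA ⟂ CE]
4. A_y = 161/61  [C, E, A are collinear ∩ BA ⟂ CE]
   → A = (-791/61, 161/61)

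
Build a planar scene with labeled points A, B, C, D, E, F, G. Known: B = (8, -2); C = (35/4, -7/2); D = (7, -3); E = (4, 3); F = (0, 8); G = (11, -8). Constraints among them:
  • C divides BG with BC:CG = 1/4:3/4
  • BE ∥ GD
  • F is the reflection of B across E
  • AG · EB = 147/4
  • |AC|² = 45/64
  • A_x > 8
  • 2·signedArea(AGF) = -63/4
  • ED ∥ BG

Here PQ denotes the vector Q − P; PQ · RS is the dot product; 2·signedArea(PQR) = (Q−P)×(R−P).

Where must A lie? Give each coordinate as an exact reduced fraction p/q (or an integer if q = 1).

1. A_x = 67/8  [AG · EB = 147/4 ∩ 2·signedArea(AGF) = -63/4]
2. A_y = -11/4  [AG · EB = 147/4 ∩ 2·signedArea(AGF) = -63/4]
   → A = (67/8, -11/4)

A = (67/8, -11/4)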